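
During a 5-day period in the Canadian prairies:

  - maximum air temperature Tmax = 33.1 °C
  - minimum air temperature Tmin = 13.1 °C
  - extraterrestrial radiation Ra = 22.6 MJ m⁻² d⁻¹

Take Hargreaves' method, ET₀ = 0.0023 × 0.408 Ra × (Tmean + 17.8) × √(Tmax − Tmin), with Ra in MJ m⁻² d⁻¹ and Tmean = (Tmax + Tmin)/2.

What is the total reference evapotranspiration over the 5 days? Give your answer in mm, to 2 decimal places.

Tmean = (33.1 + 13.1)/2 = 23.10 °C
0.408 Ra = 0.408 × 22.6 = 9.2208 mm/d equivalent
ET₀ = 0.0023 × 9.2208 × (23.10 + 17.8) × √20.0 = 0.0023 × 9.2208 × 40.90 × 4.4721 = 3.8791 mm/d
Over 5 days: 3.8791 × 5 = 19.396 mm

19.40 mm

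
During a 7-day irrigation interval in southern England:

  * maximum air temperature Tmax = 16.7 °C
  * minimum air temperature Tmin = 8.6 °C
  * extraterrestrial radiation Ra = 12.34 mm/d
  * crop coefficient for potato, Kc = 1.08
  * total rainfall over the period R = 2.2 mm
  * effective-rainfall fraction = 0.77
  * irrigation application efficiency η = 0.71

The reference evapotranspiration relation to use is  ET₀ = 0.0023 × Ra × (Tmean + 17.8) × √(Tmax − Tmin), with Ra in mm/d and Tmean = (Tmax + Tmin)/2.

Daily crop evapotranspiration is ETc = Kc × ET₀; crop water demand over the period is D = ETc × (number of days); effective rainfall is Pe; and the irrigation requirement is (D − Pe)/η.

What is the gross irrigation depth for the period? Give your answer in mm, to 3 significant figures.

23.8 mm

Tmean = (16.7 + 8.6)/2 = 12.65 °C
ET₀ = 0.0023 × 12.34 × (12.65 + 17.8) × √8.1 = 0.0023 × 12.34 × 30.45 × 2.8460 = 2.4596 mm/d
ETc = Kc × ET₀ = 1.08 × 2.4596 = 2.6564 mm/d
Crop demand D = ETc × 7 d = 2.6564 × 7 = 18.595 mm
Pe = 0.77 × 2.2 = 1.694 mm
D − Pe = 18.595 − 1.694 = 16.901 mm
Gross irrigation = 16.901 / 0.71 = 23.804 mm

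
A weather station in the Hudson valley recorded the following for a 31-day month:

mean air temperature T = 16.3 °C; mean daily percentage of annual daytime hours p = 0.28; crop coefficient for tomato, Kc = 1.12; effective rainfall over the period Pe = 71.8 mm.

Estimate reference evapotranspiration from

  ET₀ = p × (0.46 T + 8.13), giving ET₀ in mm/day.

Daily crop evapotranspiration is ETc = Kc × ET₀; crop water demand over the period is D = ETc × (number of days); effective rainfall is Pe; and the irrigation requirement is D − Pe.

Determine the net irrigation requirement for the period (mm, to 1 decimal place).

80.1 mm

ET₀ = 0.28 × (0.46 × 16.3 + 8.13) = 0.28 × 15.628 = 4.3758 mm/d
ETc = Kc × ET₀ = 1.12 × 4.3758 = 4.9009 mm/d
Crop demand D = ETc × 31 d = 4.9009 × 31 = 151.928 mm
D − Pe = 151.928 − 71.8 = 80.128 mm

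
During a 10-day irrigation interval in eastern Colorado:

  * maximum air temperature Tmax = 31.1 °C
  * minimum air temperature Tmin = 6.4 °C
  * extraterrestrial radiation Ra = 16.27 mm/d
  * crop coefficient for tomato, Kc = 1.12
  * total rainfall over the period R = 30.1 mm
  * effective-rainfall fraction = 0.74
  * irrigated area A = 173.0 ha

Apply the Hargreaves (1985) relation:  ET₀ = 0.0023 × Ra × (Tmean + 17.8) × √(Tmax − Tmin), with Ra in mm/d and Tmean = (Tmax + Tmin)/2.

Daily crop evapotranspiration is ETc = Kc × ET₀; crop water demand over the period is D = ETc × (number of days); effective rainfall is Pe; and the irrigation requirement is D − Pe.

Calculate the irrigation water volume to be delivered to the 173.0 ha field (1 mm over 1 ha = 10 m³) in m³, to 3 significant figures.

93200 m³

Tmean = (31.1 + 6.4)/2 = 18.75 °C
ET₀ = 0.0023 × 16.27 × (18.75 + 17.8) × √24.7 = 0.0023 × 16.27 × 36.55 × 4.9699 = 6.7975 mm/d
ETc = Kc × ET₀ = 1.12 × 6.7975 = 7.6132 mm/d
Crop demand D = ETc × 10 d = 7.6132 × 10 = 76.132 mm
Pe = 0.74 × 30.1 = 22.274 mm
D − Pe = 76.132 − 22.274 = 53.858 mm
Volume = 53.858 mm × 173.0 ha × 10 = 93174.3 m³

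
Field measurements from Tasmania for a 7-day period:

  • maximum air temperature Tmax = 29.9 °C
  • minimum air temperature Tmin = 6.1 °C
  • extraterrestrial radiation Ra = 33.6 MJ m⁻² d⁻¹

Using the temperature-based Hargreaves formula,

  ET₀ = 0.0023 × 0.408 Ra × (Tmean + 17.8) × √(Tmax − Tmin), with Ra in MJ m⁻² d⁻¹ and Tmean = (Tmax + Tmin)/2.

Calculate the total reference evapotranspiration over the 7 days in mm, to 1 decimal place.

38.5 mm

Tmean = (29.9 + 6.1)/2 = 18.00 °C
0.408 Ra = 0.408 × 33.6 = 13.7088 mm/d equivalent
ET₀ = 0.0023 × 13.7088 × (18.00 + 17.8) × √23.8 = 0.0023 × 13.7088 × 35.80 × 4.8785 = 5.5068 mm/d
Over 7 days: 5.5068 × 7 = 38.548 mm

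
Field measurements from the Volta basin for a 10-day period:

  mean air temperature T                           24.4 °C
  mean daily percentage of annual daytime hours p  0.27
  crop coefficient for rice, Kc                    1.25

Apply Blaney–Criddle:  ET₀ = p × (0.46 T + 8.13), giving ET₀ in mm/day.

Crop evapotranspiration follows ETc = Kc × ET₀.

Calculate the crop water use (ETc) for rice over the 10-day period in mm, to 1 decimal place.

ET₀ = 0.27 × (0.46 × 24.4 + 8.13) = 0.27 × 19.354 = 5.2256 mm/d
ETc = Kc × ET₀ = 1.25 × 5.2256 = 6.5320 mm/d
Over 10 days: 6.5320 × 10 = 65.320 mm

65.3 mm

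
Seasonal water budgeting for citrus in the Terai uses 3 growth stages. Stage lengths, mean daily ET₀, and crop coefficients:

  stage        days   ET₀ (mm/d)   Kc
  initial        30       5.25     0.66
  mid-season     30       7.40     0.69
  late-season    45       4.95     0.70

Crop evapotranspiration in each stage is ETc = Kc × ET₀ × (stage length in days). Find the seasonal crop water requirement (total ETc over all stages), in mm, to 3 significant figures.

initial: 0.66 × 5.25 × 30 = 103.95 mm
mid-season: 0.69 × 7.40 × 30 = 153.18 mm
late-season: 0.70 × 4.95 × 45 = 155.93 mm
Seasonal total = 413.06 mm

413 mm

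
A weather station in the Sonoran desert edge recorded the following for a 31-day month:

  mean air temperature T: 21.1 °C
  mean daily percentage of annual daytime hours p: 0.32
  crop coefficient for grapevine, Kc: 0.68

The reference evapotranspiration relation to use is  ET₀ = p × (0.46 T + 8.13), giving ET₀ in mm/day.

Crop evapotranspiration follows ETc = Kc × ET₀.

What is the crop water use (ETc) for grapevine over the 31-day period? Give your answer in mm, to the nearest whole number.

ET₀ = 0.32 × (0.46 × 21.1 + 8.13) = 0.32 × 17.836 = 5.7075 mm/d
ETc = Kc × ET₀ = 0.68 × 5.7075 = 3.8811 mm/d
Over 31 days: 3.8811 × 31 = 120.314 mm

120 mm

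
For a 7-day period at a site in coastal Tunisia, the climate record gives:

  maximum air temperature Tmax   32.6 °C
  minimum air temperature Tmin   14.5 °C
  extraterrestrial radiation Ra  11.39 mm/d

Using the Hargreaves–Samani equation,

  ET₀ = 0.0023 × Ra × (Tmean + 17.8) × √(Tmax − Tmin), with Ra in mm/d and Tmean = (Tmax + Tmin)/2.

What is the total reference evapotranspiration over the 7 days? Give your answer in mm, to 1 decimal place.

Tmean = (32.6 + 14.5)/2 = 23.55 °C
ET₀ = 0.0023 × 11.39 × (23.55 + 17.8) × √18.1 = 0.0023 × 11.39 × 41.35 × 4.2544 = 4.6086 mm/d
Over 7 days: 4.6086 × 7 = 32.260 mm

32.3 mm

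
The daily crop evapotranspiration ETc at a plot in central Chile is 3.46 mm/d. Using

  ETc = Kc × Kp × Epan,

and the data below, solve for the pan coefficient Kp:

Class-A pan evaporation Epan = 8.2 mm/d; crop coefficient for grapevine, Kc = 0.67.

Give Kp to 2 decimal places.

ETc = Kc × Kp × Epan  ⇒  Kp = ETc / (Kc × Epan)
Kp = 3.46 / (0.67 × 8.2) = 3.46 / 5.494 = 0.6298

0.63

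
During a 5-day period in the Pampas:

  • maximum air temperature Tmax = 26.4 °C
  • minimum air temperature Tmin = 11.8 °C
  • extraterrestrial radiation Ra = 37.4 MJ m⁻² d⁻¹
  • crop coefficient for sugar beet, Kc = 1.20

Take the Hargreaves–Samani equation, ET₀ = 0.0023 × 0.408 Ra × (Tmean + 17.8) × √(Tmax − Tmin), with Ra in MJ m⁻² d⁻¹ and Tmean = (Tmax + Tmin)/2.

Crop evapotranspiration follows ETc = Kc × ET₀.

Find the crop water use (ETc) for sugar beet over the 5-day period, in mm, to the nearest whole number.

30 mm

Tmean = (26.4 + 11.8)/2 = 19.10 °C
0.408 Ra = 0.408 × 37.4 = 15.2592 mm/d equivalent
ET₀ = 0.0023 × 15.2592 × (19.10 + 17.8) × √14.6 = 0.0023 × 15.2592 × 36.90 × 3.8210 = 4.9484 mm/d
ETc = Kc × ET₀ = 1.20 × 4.9484 = 5.9381 mm/d
Over 5 days: 5.9381 × 5 = 29.691 mm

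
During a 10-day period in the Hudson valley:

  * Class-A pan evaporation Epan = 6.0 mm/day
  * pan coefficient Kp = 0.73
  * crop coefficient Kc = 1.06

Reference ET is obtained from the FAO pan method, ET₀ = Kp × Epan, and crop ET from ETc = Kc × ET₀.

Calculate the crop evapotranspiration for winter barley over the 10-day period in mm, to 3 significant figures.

46.4 mm

ET₀ = 0.73 × 6.0 = 4.3800 mm/d
ETc = Kc × ET₀ = 1.06 × 4.3800 = 4.6428 mm/d
Over 10 days: 4.6428 × 10 = 46.428 mm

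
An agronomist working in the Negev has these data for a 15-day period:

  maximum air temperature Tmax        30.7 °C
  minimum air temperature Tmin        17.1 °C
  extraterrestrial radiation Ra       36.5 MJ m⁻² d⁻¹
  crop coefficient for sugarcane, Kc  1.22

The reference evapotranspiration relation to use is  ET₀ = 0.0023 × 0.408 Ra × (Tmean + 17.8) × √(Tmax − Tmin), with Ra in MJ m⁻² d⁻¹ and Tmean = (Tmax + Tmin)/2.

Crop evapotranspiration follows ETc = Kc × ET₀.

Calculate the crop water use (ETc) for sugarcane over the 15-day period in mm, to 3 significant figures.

96.4 mm

Tmean = (30.7 + 17.1)/2 = 23.90 °C
0.408 Ra = 0.408 × 36.5 = 14.8920 mm/d equivalent
ET₀ = 0.0023 × 14.8920 × (23.90 + 17.8) × √13.6 = 0.0023 × 14.8920 × 41.70 × 3.6878 = 5.2673 mm/d
ETc = Kc × ET₀ = 1.22 × 5.2673 = 6.4261 mm/d
Over 15 days: 6.4261 × 15 = 96.392 mm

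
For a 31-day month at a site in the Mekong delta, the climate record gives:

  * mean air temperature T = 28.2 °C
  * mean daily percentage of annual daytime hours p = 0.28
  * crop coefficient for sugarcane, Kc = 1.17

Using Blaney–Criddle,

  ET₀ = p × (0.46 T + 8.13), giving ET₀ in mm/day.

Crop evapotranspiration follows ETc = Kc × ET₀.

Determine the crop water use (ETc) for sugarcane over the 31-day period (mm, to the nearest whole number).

214 mm

ET₀ = 0.28 × (0.46 × 28.2 + 8.13) = 0.28 × 21.102 = 5.9086 mm/d
ETc = Kc × ET₀ = 1.17 × 5.9086 = 6.9131 mm/d
Over 31 days: 6.9131 × 31 = 214.306 mm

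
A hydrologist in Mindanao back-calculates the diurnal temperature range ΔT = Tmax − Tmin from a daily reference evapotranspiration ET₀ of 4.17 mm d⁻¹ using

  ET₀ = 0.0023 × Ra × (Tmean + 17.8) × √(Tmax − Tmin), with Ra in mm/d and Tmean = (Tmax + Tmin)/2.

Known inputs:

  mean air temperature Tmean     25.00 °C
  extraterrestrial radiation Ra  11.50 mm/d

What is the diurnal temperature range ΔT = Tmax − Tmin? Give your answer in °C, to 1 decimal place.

13.6 °C

√ΔT = ET₀ / [0.0023 × Ra × (Tmean+17.8)] = 4.17 / (0.0023 × 11.50 × 42.80) = 3.6836
ΔT = 3.6836² = 13.569 °C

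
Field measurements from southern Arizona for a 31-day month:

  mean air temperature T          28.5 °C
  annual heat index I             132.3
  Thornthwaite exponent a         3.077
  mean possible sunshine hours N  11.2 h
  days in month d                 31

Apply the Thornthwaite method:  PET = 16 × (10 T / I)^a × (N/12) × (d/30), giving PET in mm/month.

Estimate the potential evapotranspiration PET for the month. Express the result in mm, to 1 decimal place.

163.6 mm

10T/I = 10 × 28.5 / 132.3 = 2.1542
(10T/I)^a = 2.1542^3.077 = 10.6053
Uncorrected PET = 16 × 10.6053 = 169.685 mm
Correction = (N/12)(d/30) = (11.2/12)(31/30) = 0.9644
PET = 169.685 × 0.9644 = 163.644 mm/month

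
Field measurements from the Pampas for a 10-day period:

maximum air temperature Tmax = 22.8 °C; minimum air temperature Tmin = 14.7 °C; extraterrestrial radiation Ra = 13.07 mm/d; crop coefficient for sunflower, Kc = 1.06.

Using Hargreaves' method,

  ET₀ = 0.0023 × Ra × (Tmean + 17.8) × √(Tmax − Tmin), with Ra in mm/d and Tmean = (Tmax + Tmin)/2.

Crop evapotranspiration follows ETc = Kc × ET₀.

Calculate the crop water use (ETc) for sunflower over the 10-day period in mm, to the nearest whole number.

33 mm

Tmean = (22.8 + 14.7)/2 = 18.75 °C
ET₀ = 0.0023 × 13.07 × (18.75 + 17.8) × √8.1 = 0.0023 × 13.07 × 36.55 × 2.8460 = 3.1270 mm/d
ETc = Kc × ET₀ = 1.06 × 3.1270 = 3.3146 mm/d
Over 10 days: 3.3146 × 10 = 33.146 mm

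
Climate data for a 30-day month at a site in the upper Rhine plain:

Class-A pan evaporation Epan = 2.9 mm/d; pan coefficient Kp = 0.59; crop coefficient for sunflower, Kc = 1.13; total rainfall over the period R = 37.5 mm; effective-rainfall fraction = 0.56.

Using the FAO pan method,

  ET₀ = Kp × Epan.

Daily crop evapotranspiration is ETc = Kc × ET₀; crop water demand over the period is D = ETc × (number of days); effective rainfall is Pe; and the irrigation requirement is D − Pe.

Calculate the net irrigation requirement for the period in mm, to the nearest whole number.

37 mm

ET₀ = 0.59 × 2.9 = 1.7110 mm/d
ETc = Kc × ET₀ = 1.13 × 1.7110 = 1.9334 mm/d
Crop demand D = ETc × 30 d = 1.9334 × 30 = 58.002 mm
Pe = 0.56 × 37.5 = 21.000 mm
D − Pe = 58.002 − 21.000 = 37.002 mm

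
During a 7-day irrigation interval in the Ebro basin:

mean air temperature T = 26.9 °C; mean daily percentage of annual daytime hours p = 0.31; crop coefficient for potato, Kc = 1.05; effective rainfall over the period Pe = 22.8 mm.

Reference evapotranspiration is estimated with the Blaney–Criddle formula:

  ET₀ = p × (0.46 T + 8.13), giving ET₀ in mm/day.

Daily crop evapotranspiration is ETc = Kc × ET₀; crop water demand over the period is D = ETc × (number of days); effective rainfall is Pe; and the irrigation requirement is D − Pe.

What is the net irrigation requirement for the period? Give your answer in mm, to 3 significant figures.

23.9 mm

ET₀ = 0.31 × (0.46 × 26.9 + 8.13) = 0.31 × 20.504 = 6.3562 mm/d
ETc = Kc × ET₀ = 1.05 × 6.3562 = 6.6740 mm/d
Crop demand D = ETc × 7 d = 6.6740 × 7 = 46.718 mm
D − Pe = 46.718 − 22.8 = 23.918 mm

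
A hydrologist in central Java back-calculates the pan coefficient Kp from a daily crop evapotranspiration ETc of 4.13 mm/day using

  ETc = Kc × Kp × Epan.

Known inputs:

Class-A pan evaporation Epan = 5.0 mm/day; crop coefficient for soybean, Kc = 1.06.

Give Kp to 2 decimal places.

ETc = Kc × Kp × Epan  ⇒  Kp = ETc / (Kc × Epan)
Kp = 4.13 / (1.06 × 5.0) = 4.13 / 5.300 = 0.7792

0.78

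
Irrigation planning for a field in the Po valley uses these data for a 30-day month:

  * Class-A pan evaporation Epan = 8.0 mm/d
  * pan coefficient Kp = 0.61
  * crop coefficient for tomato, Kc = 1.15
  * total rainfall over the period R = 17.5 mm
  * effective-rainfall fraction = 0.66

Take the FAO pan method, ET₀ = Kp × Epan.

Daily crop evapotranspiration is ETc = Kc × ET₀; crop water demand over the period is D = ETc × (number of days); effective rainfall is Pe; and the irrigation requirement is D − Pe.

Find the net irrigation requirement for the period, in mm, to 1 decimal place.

ET₀ = 0.61 × 8.0 = 4.8800 mm/d
ETc = Kc × ET₀ = 1.15 × 4.8800 = 5.6120 mm/d
Crop demand D = ETc × 30 d = 5.6120 × 30 = 168.360 mm
Pe = 0.66 × 17.5 = 11.550 mm
D − Pe = 168.360 − 11.550 = 156.810 mm

156.8 mm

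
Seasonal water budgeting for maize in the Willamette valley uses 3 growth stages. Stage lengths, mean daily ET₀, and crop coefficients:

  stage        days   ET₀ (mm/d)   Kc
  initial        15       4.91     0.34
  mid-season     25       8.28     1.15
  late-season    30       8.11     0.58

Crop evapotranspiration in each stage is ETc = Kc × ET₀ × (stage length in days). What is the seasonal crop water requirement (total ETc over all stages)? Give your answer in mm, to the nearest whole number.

404 mm

initial: 0.34 × 4.91 × 15 = 25.04 mm
mid-season: 1.15 × 8.28 × 25 = 238.05 mm
late-season: 0.58 × 8.11 × 30 = 141.11 mm
Seasonal total = 404.20 mm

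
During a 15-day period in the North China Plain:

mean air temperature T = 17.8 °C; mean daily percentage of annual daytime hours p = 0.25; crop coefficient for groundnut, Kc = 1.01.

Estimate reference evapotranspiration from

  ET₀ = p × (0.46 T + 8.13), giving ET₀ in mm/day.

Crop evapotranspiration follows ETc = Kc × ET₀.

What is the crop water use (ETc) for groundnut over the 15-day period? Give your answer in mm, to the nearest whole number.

ET₀ = 0.25 × (0.46 × 17.8 + 8.13) = 0.25 × 16.318 = 4.0795 mm/d
ETc = Kc × ET₀ = 1.01 × 4.0795 = 4.1203 mm/d
Over 15 days: 4.1203 × 15 = 61.805 mm

62 mm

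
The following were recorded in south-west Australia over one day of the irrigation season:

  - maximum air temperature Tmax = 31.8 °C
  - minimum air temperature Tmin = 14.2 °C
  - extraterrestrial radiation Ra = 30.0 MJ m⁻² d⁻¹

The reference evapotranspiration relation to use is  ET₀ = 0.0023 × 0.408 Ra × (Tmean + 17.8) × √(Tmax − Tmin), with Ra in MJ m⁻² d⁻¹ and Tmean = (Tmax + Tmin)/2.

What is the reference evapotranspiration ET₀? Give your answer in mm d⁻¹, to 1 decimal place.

4.8 mm d⁻¹

Tmean = (31.8 + 14.2)/2 = 23.00 °C
0.408 Ra = 0.408 × 30.0 = 12.2400 mm/d equivalent
ET₀ = 0.0023 × 12.2400 × (23.00 + 17.8) × √17.6 = 0.0023 × 12.2400 × 40.80 × 4.1952 = 4.8186 mm/d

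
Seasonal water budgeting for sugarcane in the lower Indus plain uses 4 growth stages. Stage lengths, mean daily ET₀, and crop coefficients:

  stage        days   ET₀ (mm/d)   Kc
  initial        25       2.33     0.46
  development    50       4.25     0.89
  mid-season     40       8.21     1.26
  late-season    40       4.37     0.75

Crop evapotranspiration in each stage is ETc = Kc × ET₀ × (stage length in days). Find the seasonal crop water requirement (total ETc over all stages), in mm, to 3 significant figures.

initial: 0.46 × 2.33 × 25 = 26.80 mm
development: 0.89 × 4.25 × 50 = 189.13 mm
mid-season: 1.26 × 8.21 × 40 = 413.78 mm
late-season: 0.75 × 4.37 × 40 = 131.10 mm
Seasonal total = 760.81 mm

761 mm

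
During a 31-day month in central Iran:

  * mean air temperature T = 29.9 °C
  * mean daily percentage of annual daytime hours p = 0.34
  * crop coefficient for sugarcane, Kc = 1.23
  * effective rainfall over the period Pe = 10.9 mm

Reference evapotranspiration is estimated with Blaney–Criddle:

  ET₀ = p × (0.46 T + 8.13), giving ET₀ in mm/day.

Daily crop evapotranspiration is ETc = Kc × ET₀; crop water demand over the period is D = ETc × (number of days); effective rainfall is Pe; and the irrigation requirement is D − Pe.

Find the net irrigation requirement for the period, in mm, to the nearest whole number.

ET₀ = 0.34 × (0.46 × 29.9 + 8.13) = 0.34 × 21.884 = 7.4406 mm/d
ETc = Kc × ET₀ = 1.23 × 7.4406 = 9.1519 mm/d
Crop demand D = ETc × 31 d = 9.1519 × 31 = 283.709 mm
D − Pe = 283.709 − 10.9 = 272.809 mm

273 mm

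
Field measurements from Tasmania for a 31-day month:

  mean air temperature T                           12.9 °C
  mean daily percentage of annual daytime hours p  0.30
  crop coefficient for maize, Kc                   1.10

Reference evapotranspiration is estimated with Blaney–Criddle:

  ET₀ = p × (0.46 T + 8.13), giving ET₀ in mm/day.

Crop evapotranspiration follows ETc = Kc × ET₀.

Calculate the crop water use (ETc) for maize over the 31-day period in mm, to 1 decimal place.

143.9 mm

ET₀ = 0.30 × (0.46 × 12.9 + 8.13) = 0.30 × 14.064 = 4.2192 mm/d
ETc = Kc × ET₀ = 1.10 × 4.2192 = 4.6411 mm/d
Over 31 days: 4.6411 × 31 = 143.874 mm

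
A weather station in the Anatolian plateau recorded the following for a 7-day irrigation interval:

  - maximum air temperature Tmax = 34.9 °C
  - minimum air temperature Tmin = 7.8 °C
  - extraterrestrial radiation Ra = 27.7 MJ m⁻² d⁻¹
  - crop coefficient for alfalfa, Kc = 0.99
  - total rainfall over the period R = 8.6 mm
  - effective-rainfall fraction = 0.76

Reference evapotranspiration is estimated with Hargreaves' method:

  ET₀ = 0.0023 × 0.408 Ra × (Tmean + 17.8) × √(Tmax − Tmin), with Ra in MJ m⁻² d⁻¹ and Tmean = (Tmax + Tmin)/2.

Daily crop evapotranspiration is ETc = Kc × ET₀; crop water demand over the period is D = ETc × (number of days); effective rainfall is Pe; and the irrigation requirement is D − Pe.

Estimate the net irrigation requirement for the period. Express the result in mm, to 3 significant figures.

30.2 mm

Tmean = (34.9 + 7.8)/2 = 21.35 °C
0.408 Ra = 0.408 × 27.7 = 11.3016 mm/d equivalent
ET₀ = 0.0023 × 11.3016 × (21.35 + 17.8) × √27.1 = 0.0023 × 11.3016 × 39.15 × 5.2058 = 5.2977 mm/d
ETc = Kc × ET₀ = 0.99 × 5.2977 = 5.2447 mm/d
Crop demand D = ETc × 7 d = 5.2447 × 7 = 36.713 mm
Pe = 0.76 × 8.6 = 6.536 mm
D − Pe = 36.713 − 6.536 = 30.177 mm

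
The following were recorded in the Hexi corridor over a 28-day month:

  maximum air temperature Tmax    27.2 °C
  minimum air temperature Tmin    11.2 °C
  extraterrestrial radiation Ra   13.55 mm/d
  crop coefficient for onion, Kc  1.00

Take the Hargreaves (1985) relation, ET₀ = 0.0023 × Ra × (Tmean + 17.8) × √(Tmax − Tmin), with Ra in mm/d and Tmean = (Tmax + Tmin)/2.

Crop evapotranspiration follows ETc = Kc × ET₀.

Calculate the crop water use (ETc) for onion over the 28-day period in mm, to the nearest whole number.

129 mm

Tmean = (27.2 + 11.2)/2 = 19.20 °C
ET₀ = 0.0023 × 13.55 × (19.20 + 17.8) × √16.0 = 0.0023 × 13.55 × 37.00 × 4.0000 = 4.6124 mm/d
ETc = Kc × ET₀ = 1.00 × 4.6124 = 4.6124 mm/d
Over 28 days: 4.6124 × 28 = 129.147 mm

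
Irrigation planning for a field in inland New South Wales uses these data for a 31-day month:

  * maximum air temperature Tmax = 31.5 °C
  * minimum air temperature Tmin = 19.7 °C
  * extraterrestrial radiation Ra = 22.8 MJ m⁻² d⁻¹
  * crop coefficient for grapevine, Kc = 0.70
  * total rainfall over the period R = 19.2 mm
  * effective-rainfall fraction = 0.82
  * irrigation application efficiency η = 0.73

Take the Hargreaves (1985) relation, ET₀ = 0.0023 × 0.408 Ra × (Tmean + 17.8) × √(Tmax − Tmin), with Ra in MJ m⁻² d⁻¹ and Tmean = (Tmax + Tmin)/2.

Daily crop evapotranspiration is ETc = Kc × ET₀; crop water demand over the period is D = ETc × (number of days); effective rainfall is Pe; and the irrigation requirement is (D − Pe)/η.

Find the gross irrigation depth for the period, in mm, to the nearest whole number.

73 mm

Tmean = (31.5 + 19.7)/2 = 25.60 °C
0.408 Ra = 0.408 × 22.8 = 9.3024 mm/d equivalent
ET₀ = 0.0023 × 9.3024 × (25.60 + 17.8) × √11.8 = 0.0023 × 9.3024 × 43.40 × 3.4351 = 3.1897 mm/d
ETc = Kc × ET₀ = 0.70 × 3.1897 = 2.2328 mm/d
Crop demand D = ETc × 31 d = 2.2328 × 31 = 69.217 mm
Pe = 0.82 × 19.2 = 15.744 mm
D − Pe = 69.217 − 15.744 = 53.473 mm
Gross irrigation = 53.473 / 0.73 = 73.251 mm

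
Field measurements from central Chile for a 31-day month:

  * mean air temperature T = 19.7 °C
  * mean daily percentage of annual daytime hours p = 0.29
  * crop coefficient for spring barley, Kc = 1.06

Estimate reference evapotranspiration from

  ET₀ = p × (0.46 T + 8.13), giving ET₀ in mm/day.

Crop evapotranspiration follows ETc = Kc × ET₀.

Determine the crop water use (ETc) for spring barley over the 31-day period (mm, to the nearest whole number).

164 mm

ET₀ = 0.29 × (0.46 × 19.7 + 8.13) = 0.29 × 17.192 = 4.9857 mm/d
ETc = Kc × ET₀ = 1.06 × 4.9857 = 5.2848 mm/d
Over 31 days: 5.2848 × 31 = 163.829 mm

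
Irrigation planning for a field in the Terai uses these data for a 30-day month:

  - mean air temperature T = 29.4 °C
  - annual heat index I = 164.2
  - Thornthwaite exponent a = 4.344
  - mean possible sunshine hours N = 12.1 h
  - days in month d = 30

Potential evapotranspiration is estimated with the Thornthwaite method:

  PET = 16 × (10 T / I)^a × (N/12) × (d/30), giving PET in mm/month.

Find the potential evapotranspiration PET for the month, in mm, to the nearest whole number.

203 mm

10T/I = 10 × 29.4 / 164.2 = 1.7905
(10T/I)^a = 1.7905^4.344 = 12.5580
Uncorrected PET = 16 × 12.5580 = 200.928 mm
Correction = (N/12)(d/30) = (12.1/12)(30/30) = 1.0083
PET = 200.928 × 1.0083 = 202.596 mm/month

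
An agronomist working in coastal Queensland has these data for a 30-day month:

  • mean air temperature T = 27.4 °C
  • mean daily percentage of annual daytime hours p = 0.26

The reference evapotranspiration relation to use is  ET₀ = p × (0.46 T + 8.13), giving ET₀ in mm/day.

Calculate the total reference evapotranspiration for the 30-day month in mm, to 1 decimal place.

161.7 mm

ET₀ = 0.26 × (0.46 × 27.4 + 8.13) = 0.26 × 20.734 = 5.3908 mm/d
Monthly total = 5.3908 × 30 = 161.724 mm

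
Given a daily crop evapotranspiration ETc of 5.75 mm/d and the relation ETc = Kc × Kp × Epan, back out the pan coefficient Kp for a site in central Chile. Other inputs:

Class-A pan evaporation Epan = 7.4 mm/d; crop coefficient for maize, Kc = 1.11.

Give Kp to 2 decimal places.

ETc = Kc × Kp × Epan  ⇒  Kp = ETc / (Kc × Epan)
Kp = 5.75 / (1.11 × 7.4) = 5.75 / 8.214 = 0.7000

0.70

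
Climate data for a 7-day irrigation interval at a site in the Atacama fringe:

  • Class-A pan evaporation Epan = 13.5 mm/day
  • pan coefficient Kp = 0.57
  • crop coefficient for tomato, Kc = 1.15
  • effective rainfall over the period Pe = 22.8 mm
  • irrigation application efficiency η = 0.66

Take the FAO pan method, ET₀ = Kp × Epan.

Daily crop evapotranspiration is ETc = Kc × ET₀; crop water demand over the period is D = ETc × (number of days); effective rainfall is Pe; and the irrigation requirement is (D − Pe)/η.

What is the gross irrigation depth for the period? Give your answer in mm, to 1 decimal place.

ET₀ = 0.57 × 13.5 = 7.6950 mm/d
ETc = Kc × ET₀ = 1.15 × 7.6950 = 8.8493 mm/d
Crop demand D = ETc × 7 d = 8.8493 × 7 = 61.945 mm
D − Pe = 61.945 − 22.8 = 39.145 mm
Gross irrigation = 39.145 / 0.66 = 59.311 mm

59.3 mm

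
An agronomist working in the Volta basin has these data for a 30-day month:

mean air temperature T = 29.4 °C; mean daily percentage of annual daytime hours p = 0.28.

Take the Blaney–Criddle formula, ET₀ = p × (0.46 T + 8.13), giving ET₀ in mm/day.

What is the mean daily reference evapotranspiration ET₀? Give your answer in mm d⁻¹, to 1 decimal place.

ET₀ = 0.28 × (0.46 × 29.4 + 8.13) = 0.28 × 21.654 = 6.0631 mm/d

6.1 mm d⁻¹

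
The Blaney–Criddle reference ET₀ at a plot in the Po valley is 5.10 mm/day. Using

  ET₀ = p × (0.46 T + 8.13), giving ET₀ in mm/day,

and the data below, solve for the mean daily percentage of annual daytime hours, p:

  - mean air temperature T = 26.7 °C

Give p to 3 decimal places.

0.250

p = ET₀ / (0.46 T + 8.13) = 5.10 / (0.46 × 26.7 + 8.13) = 5.10 / 20.412 = 0.2499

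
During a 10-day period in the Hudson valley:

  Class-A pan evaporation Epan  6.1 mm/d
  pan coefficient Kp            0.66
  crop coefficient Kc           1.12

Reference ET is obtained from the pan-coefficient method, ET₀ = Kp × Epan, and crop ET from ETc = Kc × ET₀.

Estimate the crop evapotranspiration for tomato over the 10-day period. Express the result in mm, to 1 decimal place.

ET₀ = 0.66 × 6.1 = 4.0260 mm/d
ETc = Kc × ET₀ = 1.12 × 4.0260 = 4.5091 mm/d
Over 10 days: 4.5091 × 10 = 45.091 mm

45.1 mm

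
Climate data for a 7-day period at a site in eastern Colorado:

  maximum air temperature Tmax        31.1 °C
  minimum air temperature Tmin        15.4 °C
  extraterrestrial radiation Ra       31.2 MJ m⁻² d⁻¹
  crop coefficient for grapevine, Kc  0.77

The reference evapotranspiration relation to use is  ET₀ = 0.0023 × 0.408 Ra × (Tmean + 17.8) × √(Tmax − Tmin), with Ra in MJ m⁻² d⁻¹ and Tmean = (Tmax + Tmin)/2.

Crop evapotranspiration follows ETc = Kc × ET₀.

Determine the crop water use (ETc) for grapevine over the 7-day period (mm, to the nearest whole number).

Tmean = (31.1 + 15.4)/2 = 23.25 °C
0.408 Ra = 0.408 × 31.2 = 12.7296 mm/d equivalent
ET₀ = 0.0023 × 12.7296 × (23.25 + 17.8) × √15.7 = 0.0023 × 12.7296 × 41.05 × 3.9623 = 4.7622 mm/d
ETc = Kc × ET₀ = 0.77 × 4.7622 = 3.6669 mm/d
Over 7 days: 3.6669 × 7 = 25.668 mm

26 mm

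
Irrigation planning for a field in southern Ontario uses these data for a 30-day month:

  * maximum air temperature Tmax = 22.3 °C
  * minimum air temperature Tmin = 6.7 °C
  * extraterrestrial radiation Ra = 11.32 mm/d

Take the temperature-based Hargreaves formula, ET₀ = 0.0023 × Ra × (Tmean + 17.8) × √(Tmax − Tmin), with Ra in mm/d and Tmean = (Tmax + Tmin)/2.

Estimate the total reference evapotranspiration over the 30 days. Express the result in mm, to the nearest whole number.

100 mm

Tmean = (22.3 + 6.7)/2 = 14.50 °C
ET₀ = 0.0023 × 11.32 × (14.50 + 17.8) × √15.6 = 0.0023 × 11.32 × 32.30 × 3.9497 = 3.3216 mm/d
Over 30 days: 3.3216 × 30 = 99.648 mm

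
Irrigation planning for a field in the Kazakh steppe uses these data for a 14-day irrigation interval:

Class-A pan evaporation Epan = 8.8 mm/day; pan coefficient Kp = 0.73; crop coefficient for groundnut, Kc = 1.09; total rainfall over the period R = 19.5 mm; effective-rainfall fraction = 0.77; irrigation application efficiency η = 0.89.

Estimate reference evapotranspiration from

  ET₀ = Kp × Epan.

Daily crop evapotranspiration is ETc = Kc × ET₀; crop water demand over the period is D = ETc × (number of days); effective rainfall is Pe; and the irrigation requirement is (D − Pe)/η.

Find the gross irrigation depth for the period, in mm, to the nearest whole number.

ET₀ = 0.73 × 8.8 = 6.4240 mm/d
ETc = Kc × ET₀ = 1.09 × 6.4240 = 7.0022 mm/d
Crop demand D = ETc × 14 d = 7.0022 × 14 = 98.031 mm
Pe = 0.77 × 19.5 = 15.015 mm
D − Pe = 98.031 − 15.015 = 83.016 mm
Gross irrigation = 83.016 / 0.89 = 93.276 mm

93 mm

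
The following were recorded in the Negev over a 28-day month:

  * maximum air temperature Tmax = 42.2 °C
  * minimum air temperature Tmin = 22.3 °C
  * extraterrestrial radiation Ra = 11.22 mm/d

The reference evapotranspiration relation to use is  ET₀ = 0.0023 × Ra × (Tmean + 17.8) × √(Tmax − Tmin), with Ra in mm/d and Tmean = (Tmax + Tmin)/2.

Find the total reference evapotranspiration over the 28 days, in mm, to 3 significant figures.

Tmean = (42.2 + 22.3)/2 = 32.25 °C
ET₀ = 0.0023 × 11.22 × (32.25 + 17.8) × √19.9 = 0.0023 × 11.22 × 50.05 × 4.4609 = 5.7617 mm/d
Over 28 days: 5.7617 × 28 = 161.328 mm

161 mm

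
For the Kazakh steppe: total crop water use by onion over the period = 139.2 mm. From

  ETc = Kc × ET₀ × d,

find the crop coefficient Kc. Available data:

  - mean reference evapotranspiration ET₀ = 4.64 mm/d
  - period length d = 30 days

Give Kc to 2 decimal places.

1.00

ETc = Kc × ET₀ × d  ⇒  Kc = ETc / (ET₀ × d)
Kc = 139.2 / (4.64 × 30) = 139.2 / 139.20 = 1.0000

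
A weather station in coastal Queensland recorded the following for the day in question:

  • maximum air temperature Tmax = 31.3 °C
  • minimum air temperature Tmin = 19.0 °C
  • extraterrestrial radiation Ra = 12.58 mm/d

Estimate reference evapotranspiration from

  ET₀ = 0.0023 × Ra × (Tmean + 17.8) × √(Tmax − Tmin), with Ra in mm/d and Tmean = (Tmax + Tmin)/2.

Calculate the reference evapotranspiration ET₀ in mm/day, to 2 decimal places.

Tmean = (31.3 + 19.0)/2 = 25.15 °C
ET₀ = 0.0023 × 12.58 × (25.15 + 17.8) × √12.3 = 0.0023 × 12.58 × 42.95 × 3.5071 = 4.3583 mm/d

4.36 mm/day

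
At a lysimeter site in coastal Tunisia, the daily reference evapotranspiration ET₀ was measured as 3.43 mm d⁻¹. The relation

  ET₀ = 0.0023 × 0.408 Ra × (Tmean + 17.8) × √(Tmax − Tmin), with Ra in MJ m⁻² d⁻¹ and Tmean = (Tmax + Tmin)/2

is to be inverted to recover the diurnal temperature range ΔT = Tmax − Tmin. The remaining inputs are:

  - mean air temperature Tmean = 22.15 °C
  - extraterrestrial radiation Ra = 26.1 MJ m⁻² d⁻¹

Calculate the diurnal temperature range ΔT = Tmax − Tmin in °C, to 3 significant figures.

√ΔT = ET₀ / [0.0023 × 0.408 × Ra × (Tmean+17.8)] = 3.43 / (0.0023 × 10.6488 × 39.95) = 3.5055
ΔT = 3.5055² = 12.289 °C

12.3 °C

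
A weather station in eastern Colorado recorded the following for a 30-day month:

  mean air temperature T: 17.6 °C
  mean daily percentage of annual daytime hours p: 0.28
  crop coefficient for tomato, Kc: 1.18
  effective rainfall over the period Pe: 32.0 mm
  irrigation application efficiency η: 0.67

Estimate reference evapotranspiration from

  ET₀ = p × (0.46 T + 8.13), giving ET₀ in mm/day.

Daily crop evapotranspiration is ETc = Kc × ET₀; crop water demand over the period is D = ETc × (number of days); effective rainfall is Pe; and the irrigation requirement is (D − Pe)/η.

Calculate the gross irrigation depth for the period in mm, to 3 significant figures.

ET₀ = 0.28 × (0.46 × 17.6 + 8.13) = 0.28 × 16.226 = 4.5433 mm/d
ETc = Kc × ET₀ = 1.18 × 4.5433 = 5.3611 mm/d
Crop demand D = ETc × 30 d = 5.3611 × 30 = 160.833 mm
D − Pe = 160.833 − 32.0 = 128.833 mm
Gross irrigation = 128.833 / 0.67 = 192.288 mm

192 mm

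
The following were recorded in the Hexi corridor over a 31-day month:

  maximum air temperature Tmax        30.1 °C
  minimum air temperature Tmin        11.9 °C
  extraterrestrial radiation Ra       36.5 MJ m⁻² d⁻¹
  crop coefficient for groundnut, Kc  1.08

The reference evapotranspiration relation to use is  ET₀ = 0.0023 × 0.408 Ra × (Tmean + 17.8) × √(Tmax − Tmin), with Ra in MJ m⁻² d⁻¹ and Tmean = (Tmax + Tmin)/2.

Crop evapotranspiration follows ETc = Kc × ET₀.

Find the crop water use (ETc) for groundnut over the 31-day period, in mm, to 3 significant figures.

Tmean = (30.1 + 11.9)/2 = 21.00 °C
0.408 Ra = 0.408 × 36.5 = 14.8920 mm/d equivalent
ET₀ = 0.0023 × 14.8920 × (21.00 + 17.8) × √18.2 = 0.0023 × 14.8920 × 38.80 × 4.2661 = 5.6695 mm/d
ETc = Kc × ET₀ = 1.08 × 5.6695 = 6.1231 mm/d
Over 31 days: 6.1231 × 31 = 189.816 mm

190 mm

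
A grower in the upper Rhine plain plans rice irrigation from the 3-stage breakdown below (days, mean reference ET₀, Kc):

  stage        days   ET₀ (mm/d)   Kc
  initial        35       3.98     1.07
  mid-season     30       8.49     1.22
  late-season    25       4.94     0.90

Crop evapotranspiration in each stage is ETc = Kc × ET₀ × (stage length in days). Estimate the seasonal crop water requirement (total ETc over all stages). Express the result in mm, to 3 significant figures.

initial: 1.07 × 3.98 × 35 = 149.05 mm
mid-season: 1.22 × 8.49 × 30 = 310.73 mm
late-season: 0.90 × 4.94 × 25 = 111.15 mm
Seasonal total = 570.93 mm

571 mm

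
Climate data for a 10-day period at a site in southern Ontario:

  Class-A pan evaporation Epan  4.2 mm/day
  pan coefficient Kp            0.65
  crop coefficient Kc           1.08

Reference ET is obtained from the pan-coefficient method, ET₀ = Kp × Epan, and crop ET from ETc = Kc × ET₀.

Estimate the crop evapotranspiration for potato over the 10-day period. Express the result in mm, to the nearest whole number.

29 mm

ET₀ = 0.65 × 4.2 = 2.7300 mm/d
ETc = Kc × ET₀ = 1.08 × 2.7300 = 2.9484 mm/d
Over 10 days: 2.9484 × 10 = 29.484 mm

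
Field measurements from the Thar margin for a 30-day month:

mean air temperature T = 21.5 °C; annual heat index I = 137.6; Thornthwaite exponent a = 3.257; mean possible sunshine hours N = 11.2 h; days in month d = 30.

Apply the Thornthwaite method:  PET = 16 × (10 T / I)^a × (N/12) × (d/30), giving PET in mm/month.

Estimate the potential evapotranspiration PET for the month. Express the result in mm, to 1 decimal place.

10T/I = 10 × 21.5 / 137.6 = 1.5625
(10T/I)^a = 1.5625^3.257 = 4.2783
Uncorrected PET = 16 × 4.2783 = 68.453 mm
Correction = (N/12)(d/30) = (11.2/12)(30/30) = 0.9333
PET = 68.453 × 0.9333 = 63.887 mm/month

63.9 mm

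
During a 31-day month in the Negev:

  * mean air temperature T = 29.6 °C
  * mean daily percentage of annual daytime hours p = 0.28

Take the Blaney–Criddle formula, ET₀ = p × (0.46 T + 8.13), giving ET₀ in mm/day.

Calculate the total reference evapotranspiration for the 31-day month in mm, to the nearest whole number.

ET₀ = 0.28 × (0.46 × 29.6 + 8.13) = 0.28 × 21.746 = 6.0889 mm/d
Monthly total = 6.0889 × 31 = 188.756 mm

189 mm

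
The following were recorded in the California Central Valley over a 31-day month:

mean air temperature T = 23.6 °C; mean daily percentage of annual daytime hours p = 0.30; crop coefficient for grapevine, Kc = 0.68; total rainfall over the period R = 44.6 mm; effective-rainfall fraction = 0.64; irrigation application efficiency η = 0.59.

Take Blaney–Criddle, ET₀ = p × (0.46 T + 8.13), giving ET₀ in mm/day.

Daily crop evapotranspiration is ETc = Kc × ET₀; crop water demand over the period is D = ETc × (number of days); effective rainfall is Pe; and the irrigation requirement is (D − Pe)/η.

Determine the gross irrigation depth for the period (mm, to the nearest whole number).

155 mm

ET₀ = 0.30 × (0.46 × 23.6 + 8.13) = 0.30 × 18.986 = 5.6958 mm/d
ETc = Kc × ET₀ = 0.68 × 5.6958 = 3.8731 mm/d
Crop demand D = ETc × 31 d = 3.8731 × 31 = 120.066 mm
Pe = 0.64 × 44.6 = 28.544 mm
D − Pe = 120.066 − 28.544 = 91.522 mm
Gross irrigation = 91.522 / 0.59 = 155.122 mm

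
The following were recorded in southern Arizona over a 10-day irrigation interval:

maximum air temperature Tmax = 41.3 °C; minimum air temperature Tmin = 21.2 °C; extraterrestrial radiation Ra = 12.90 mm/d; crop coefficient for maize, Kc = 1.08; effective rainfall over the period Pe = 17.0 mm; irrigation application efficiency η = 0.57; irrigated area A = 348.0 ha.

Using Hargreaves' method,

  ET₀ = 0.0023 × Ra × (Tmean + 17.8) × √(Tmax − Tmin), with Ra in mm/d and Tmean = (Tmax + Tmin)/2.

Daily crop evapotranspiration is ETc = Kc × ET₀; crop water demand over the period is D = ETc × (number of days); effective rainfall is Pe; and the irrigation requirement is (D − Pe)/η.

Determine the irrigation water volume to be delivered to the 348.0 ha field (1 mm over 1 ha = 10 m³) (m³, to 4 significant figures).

Tmean = (41.3 + 21.2)/2 = 31.25 °C
ET₀ = 0.0023 × 12.90 × (31.25 + 17.8) × √20.1 = 0.0023 × 12.90 × 49.05 × 4.4833 = 6.5246 mm/d
ETc = Kc × ET₀ = 1.08 × 6.5246 = 7.0466 mm/d
Crop demand D = ETc × 10 d = 7.0466 × 10 = 70.466 mm
D − Pe = 70.466 − 17.0 = 53.466 mm
Gross irrigation = 53.466 / 0.57 = 93.800 mm
Volume = 93.800 mm × 348.0 ha × 10 = 326424.0 m³

326400 m³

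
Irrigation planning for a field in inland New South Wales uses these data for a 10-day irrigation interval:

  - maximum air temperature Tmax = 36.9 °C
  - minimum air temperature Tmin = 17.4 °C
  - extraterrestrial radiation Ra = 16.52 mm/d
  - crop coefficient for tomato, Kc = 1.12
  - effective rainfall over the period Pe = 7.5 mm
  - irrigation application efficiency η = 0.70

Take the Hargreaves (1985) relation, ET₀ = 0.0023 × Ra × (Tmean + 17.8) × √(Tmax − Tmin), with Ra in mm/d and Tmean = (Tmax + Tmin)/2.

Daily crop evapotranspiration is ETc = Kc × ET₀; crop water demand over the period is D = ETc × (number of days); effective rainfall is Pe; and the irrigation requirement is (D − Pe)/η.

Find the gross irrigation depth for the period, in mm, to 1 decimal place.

110.0 mm

Tmean = (36.9 + 17.4)/2 = 27.15 °C
ET₀ = 0.0023 × 16.52 × (27.15 + 17.8) × √19.5 = 0.0023 × 16.52 × 44.95 × 4.4159 = 7.5420 mm/d
ETc = Kc × ET₀ = 1.12 × 7.5420 = 8.4470 mm/d
Crop demand D = ETc × 10 d = 8.4470 × 10 = 84.470 mm
D − Pe = 84.470 − 7.5 = 76.970 mm
Gross irrigation = 76.970 / 0.70 = 109.957 mm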